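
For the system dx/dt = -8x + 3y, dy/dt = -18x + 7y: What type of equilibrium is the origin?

A = [[-8,3],[-18,7]]; det(A-λI) = λ^2 + λ - 2.
λ = -2, 1: opposite signs.

saddle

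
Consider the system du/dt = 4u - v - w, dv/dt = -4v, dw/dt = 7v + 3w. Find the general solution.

u(t) = C_2e^(4t) + C_3e^(3t), v(t) = C_1e^(-4t), w(t) = -C_1e^(-4t) + C_3e^(3t)

Coefficient matrix A = [[4, -1, -1], [0, -4, 0], [0, 7, 3]].
det(A - λI) = 0 gives eigenvalues λ = -4, 4, 3.
For λ=-4: eigenvector (0,1,-1).
For λ=4: eigenvector (1,0,0).
For λ=3: eigenvector (1,0,1).
General solution: C_1e^(-4t)(0,1,-1) + C_2e^(4t)(1,0,0) + C_3e^(3t)(1,0,1).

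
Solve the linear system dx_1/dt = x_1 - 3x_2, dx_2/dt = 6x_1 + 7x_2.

Coefficient matrix A = [[1, -3], [6, 7]].
Characteristic polynomial det(A - λI) = λ^2 - 8λ + 25 = 0.
Eigenvalues λ = 4 ± 3i (complex conjugate pair).
For λ=4+3i: an eigenvector is (0,1) - i(-1,1) = (0 + i, 1 - i).
A real fundamental pair from Re and Im of e^((4+3i)t)v: X_1 = e^(4t)(cos(3t)·(0,1) + sin(3t)·(-1,1)), X_2 = e^(4t)(sin(3t)·(0,1) - cos(3t)·(-1,1)).
General solution: K_1X_1 + K_2X_2.

x_1(t) = -K_1e^(4t)sin(3t) + K_2e^(4t)cos(3t), x_2(t) = K_1e^(4t)sin(3t) + K_1e^(4t)cos(3t) + K_2e^(4t)sin(3t) - K_2e^(4t)cos(3t)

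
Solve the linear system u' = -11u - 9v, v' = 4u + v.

Coefficient matrix A = [[-11, -9], [4, 1]].
Characteristic polynomial det(A - λI) = λ^2 + 10λ + 25 = 0.
Single eigenvalue λ = -5 with algebraic multiplicity 2.
Eigenvector v = (3,-2); generalized eigenvector w with (A-λI)w=v is (-2,1).
General solution: e^(-5t)[K_1·v + K_2·(t·v + w)].

u(t) = 3K_1e^(-5t) + 3K_2te^(-5t) - 2K_2e^(-5t), v(t) = -2K_1e^(-5t) - 2K_2te^(-5t) + K_2e^(-5t)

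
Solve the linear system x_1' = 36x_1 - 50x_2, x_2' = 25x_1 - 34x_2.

x_1(t) = -K_1e^(t)sin(5t) - 3K_1e^(t)cos(5t) - 3K_2e^(t)sin(5t) + K_2e^(t)cos(5t), x_2(t) = -K_1e^(t)sin(5t) - 2K_1e^(t)cos(5t) - 2K_2e^(t)sin(5t) + K_2e^(t)cos(5t)

Coefficient matrix A = [[36, -50], [25, -34]].
Characteristic polynomial det(A - λI) = λ^2 - 2λ + 26 = 0.
Eigenvalues λ = 1 ± 5i (complex conjugate pair).
For λ=1+5i: an eigenvector is (-3,-2) - i(-1,-1) = (-3 + i, -2 + i).
A real fundamental pair from Re and Im of e^((1+5i)t)v: X_1 = e^(t)(cos(5t)·(-3,-2) + sin(5t)·(-1,-1)), X_2 = e^(t)(sin(5t)·(-3,-2) - cos(5t)·(-1,-1)).
General solution: K_1X_1 + K_2X_2.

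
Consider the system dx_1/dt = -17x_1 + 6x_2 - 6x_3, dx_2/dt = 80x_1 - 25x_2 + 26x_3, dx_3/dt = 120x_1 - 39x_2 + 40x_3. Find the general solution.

Coefficient matrix A = [[-17, 6, -6], [80, -25, 26], [120, -39, 40]].
det(A - λI) = 0 gives eigenvalues λ = 1, -1, -2.
For λ=1: eigenvector (0,1,1).
For λ=-1: eigenvector (-3,16,24).
For λ=-2: eigenvector (-2,10,15).
General solution: C_1e^(t)(0,1,1) + C_2e^(-t)(-3,16,24) + C_3e^(-2t)(-2,10,15).

x_1(t) = -3C_2e^(-t) - 2C_3e^(-2t), x_2(t) = C_1e^(t) + 16C_2e^(-t) + 10C_3e^(-2t), x_3(t) = C_1e^(t) + 24C_2e^(-t) + 15C_3e^(-2t)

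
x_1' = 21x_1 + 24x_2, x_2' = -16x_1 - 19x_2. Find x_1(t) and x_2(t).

x_1(t) = -3K_1e^(5t) - K_2e^(-3t), x_2(t) = 2K_1e^(5t) + K_2e^(-3t)

Coefficient matrix A = [[21, 24], [-16, -19]].
Characteristic polynomial det(A - λI) = λ^2 - 2λ - 15 = 0.
Eigenvalues λ = 5, -3.
For λ=5: (A-λI) row 1 is [16, 24], so an eigenvector is (-3, 2).
For λ=-3: (A-λI) row 1 is [24, 24], so an eigenvector is (-1, 1).
General solution: K_1e^(5t)(-3,2) + K_2e^(-3t)(-1,1).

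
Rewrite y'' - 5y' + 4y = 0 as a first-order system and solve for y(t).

Let x_1 = y, x_2 = y'. Then x_1' = x_2 and x_2' = -4x_1 + 5x_2.
A = [[0,1],[-4,5]]; det(A-λI) = λ^2 - 5λ + 4.
Eigenvalues λ = 4, 1 with eigenvectors (1,4), (1,1).

y(t) = c_1e^(4t) + c_2e^(t)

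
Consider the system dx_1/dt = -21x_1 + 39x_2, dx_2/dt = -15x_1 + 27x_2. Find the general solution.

x_1(t) = -2c_1e^(3t)sin(3t) - 3c_1e^(3t)cos(3t) - 3c_2e^(3t)sin(3t) + 2c_2e^(3t)cos(3t), x_2(t) = -c_1e^(3t)sin(3t) - 2c_1e^(3t)cos(3t) - 2c_2e^(3t)sin(3t) + c_2e^(3t)cos(3t)

Coefficient matrix A = [[-21, 39], [-15, 27]].
Characteristic polynomial det(A - λI) = λ^2 - 6λ + 18 = 0.
Eigenvalues λ = 3 ± 3i (complex conjugate pair).
For λ=3+3i: an eigenvector is (-3,-2) - i(-2,-1) = (-3 + 2i, -2 + i).
A real fundamental pair from Re and Im of e^((3+3i)t)v: X_1 = e^(3t)(cos(3t)·(-3,-2) + sin(3t)·(-2,-1)), X_2 = e^(3t)(sin(3t)·(-3,-2) - cos(3t)·(-2,-1)).
General solution: c_1X_1 + c_2X_2.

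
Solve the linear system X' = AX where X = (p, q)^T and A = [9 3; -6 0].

p(t) = K_1e^(3t) - K_2e^(6t), q(t) = -2K_1e^(3t) + K_2e^(6t)

Coefficient matrix A = [[9, 3], [-6, 0]].
Characteristic polynomial det(A - λI) = λ^2 - 9λ + 18 = 0.
Eigenvalues λ = 3, 6.
For λ=3: (A-λI) row 1 is [6, 3], so an eigenvector is (1, -2).
For λ=6: (A-λI) row 1 is [3, 3], so an eigenvector is (-1, 1).
General solution: K_1e^(3t)(1,-2) + K_2e^(6t)(-1,1).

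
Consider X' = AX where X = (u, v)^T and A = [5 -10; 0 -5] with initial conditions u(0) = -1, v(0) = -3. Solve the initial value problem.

Coefficient matrix A = [[5, -10], [0, -5]].
Characteristic polynomial det(A - λI) = λ^2 - 25 = 0.
Eigenvalues λ = -5, 5.
For λ=-5: (A-λI) row 1 is [10, -10], so an eigenvector is (1, 1).
For λ=5: (A-λI) row 1 is [0, -10], so an eigenvector is (-1, 0).
General solution: c_1e^(-5t)(1,1) + c_2e^(5t)(-1,0).
Applying u(0)=-1, v(0)=-3 gives c_1=-3, c_2=-2.

u(t) = 2e^(5t) - 3e^(-5t), v(t) = -3e^(-5t)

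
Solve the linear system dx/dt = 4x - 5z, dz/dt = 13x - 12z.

x(t) = -c_1e^(-4t)sin(t) - 2c_1e^(-4t)cos(t) - 2c_2e^(-4t)sin(t) + c_2e^(-4t)cos(t), z(t) = -2c_1e^(-4t)sin(t) - 3c_1e^(-4t)cos(t) - 3c_2e^(-4t)sin(t) + 2c_2e^(-4t)cos(t)

Coefficient matrix A = [[4, -5], [13, -12]].
Characteristic polynomial det(A - λI) = λ^2 + 8λ + 17 = 0.
Eigenvalues λ = -4 ± i (complex conjugate pair).
For λ=-4+i: an eigenvector is (-2,-3) - i(-1,-2) = (-2 + i, -3 + 2i).
A real fundamental pair from Re and Im of e^((-4+i)t)v: X_1 = e^(-4t)(cos(t)·(-2,-3) + sin(t)·(-1,-2)), X_2 = e^(-4t)(sin(t)·(-2,-3) - cos(t)·(-1,-2)).
General solution: c_1X_1 + c_2X_2.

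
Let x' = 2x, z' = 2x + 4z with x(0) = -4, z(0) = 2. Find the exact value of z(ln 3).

A = [[2,0],[2,4]]; eigenvalues λ = 2, 4.
Eigenvectors: (1,-1) for λ=2, (0,1) for λ=4.
From the initial condition, c_1 = -4, c_2 = -2.
z(ln 3) = (-4)(3^2)(-1) + (-2)(3^4)(1) = -126.

-126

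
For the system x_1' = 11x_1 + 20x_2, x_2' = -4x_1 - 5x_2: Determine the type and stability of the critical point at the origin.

A = [[11,20],[-4,-5]]; det(A-λI) = λ^2 - 6λ + 25.
λ = 3 ± 4i: positive real part.

unstable spiral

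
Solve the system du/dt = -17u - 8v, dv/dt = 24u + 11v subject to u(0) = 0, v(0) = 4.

u(t) = -8e^(-t) + 8e^(-5t), v(t) = 16e^(-t) - 12e^(-5t)

Coefficient matrix A = [[-17, -8], [24, 11]].
Characteristic polynomial det(A - λI) = λ^2 + 6λ + 5 = 0.
Eigenvalues λ = -5, -1.
For λ=-5: (A-λI) row 1 is [-12, -8], so an eigenvector is (2, -3).
For λ=-1: (A-λI) row 1 is [-16, -8], so an eigenvector is (-1, 2).
General solution: C_1e^(-5t)(2,-3) + C_2e^(-t)(-1,2).
Applying u(0)=0, v(0)=4 gives C_1=4, C_2=8.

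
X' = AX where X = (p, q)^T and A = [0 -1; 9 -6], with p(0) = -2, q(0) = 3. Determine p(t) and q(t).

p(t) = -9te^(-3t) - 2e^(-3t), q(t) = -27te^(-3t) + 3e^(-3t)

Coefficient matrix A = [[0, -1], [9, -6]].
Characteristic polynomial det(A - λI) = λ^2 + 6λ + 9 = 0.
Single eigenvalue λ = -3 with algebraic multiplicity 2.
Eigenvector v = (1,3); generalized eigenvector w with (A-λI)w=v is (0,-1).
General solution: e^(-3t)[c_1·v + c_2·(t·v + w)].
Applying p(0)=-2, q(0)=3 gives c_1=-2, c_2=-9.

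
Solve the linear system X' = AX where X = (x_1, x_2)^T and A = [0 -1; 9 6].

Coefficient matrix A = [[0, -1], [9, 6]].
Characteristic polynomial det(A - λI) = λ^2 - 6λ + 9 = 0.
Single eigenvalue λ = 3 with algebraic multiplicity 2.
Eigenvector v = (1,-3); generalized eigenvector w with (A-λI)w=v is (0,-1).
General solution: e^(3t)[C_1·v + C_2·(t·v + w)].

x_1(t) = C_1e^(3t) + C_2te^(3t), x_2(t) = -3C_1e^(3t) - 3C_2te^(3t) - C_2e^(3t)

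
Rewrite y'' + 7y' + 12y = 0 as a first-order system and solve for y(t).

Let x_1 = y, x_2 = y'. Then x_1' = x_2 and x_2' = -12x_1 - 7x_2.
A = [[0,1],[-12,-7]]; det(A-λI) = λ^2 + 7λ + 12.
Eigenvalues λ = -3, -4 with eigenvectors (1,-3), (1,-4).

y(t) = C_1e^(-3t) + C_2e^(-4t)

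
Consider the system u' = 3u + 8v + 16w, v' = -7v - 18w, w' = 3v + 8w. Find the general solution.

u(t) = c_1e^(3t) - 2c_2e^(-t), v(t) = 3c_2e^(-t) - 2c_3e^(2t), w(t) = -c_2e^(-t) + c_3e^(2t)

Coefficient matrix A = [[3, 8, 16], [0, -7, -18], [0, 3, 8]].
det(A - λI) = 0 gives eigenvalues λ = 3, -1, 2.
For λ=3: eigenvector (1,0,0).
For λ=-1: eigenvector (-2,3,-1).
For λ=2: eigenvector (0,-2,1).
General solution: c_1e^(3t)(1,0,0) + c_2e^(-t)(-2,3,-1) + c_3e^(2t)(0,-2,1).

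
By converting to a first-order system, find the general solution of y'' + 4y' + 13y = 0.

y(t) = c_1e^(-2t)cos(3t) + c_2e^(-2t)sin(3t)

Let x_1 = y, x_2 = y'. Then x_1' = x_2 and x_2' = -13x_1 - 4x_2.
A = [[0,1],[-13,-4]]; det(A-λI) = λ^2 + 4λ + 13.
Eigenvalues λ = -2 ± 3i.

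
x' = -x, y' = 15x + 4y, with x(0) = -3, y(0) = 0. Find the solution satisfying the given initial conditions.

x(t) = -3e^(-t), y(t) = -9e^(4t) + 9e^(-t)

Coefficient matrix A = [[-1, 0], [15, 4]].
Characteristic polynomial det(A - λI) = λ^2 - 3λ - 4 = 0.
Eigenvalues λ = 4, -1.
For λ=4: (A-λI) row 1 is [-5, 0], so an eigenvector is (0, -1).
For λ=-1: (A-λI) row 2 is [15, 5], so an eigenvector is (1, -3).
General solution: c_1e^(4t)(0,-1) + c_2e^(-t)(1,-3).
Applying x(0)=-3, y(0)=0 gives c_1=9, c_2=-3.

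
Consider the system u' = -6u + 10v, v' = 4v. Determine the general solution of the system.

u(t) = K_1e^(-6t) - K_2e^(4t), v(t) = -K_2e^(4t)

Coefficient matrix A = [[-6, 10], [0, 4]].
Characteristic polynomial det(A - λI) = λ^2 + 2λ - 24 = 0.
Eigenvalues λ = -6, 4.
For λ=-6: (A-λI) row 1 is [0, 10], so an eigenvector is (1, 0).
For λ=4: (A-λI) row 1 is [-10, 10], so an eigenvector is (-1, -1).
General solution: K_1e^(-6t)(1,0) + K_2e^(4t)(-1,-1).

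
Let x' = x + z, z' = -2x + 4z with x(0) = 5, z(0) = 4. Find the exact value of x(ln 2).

A = [[1,1],[-2,4]]; eigenvalues λ = 3, 2.
Eigenvectors: (-1,-2) for λ=3, (1,1) for λ=2.
From the initial condition, c_1 = 1, c_2 = 6.
x(ln 2) = (1)(2^3)(-1) + (6)(2^2)(1) = 16.

16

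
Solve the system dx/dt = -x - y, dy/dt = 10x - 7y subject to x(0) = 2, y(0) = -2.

Coefficient matrix A = [[-1, -1], [10, -7]].
Characteristic polynomial det(A - λI) = λ^2 + 8λ + 17 = 0.
Eigenvalues λ = -4 ± i (complex conjugate pair).
For λ=-4+i: an eigenvector is (0,1) - i(-1,-3) = (0 + i, 1 + 3i).
A real fundamental pair from Re and Im of e^((-4+i)t)v: X_1 = e^(-4t)(cos(t)·(0,1) + sin(t)·(-1,-3)), X_2 = e^(-4t)(sin(t)·(0,1) - cos(t)·(-1,-3)).
General solution: c_1X_1 + c_2X_2.
Applying x(0)=2, y(0)=-2 gives c_1=-8, c_2=2.

x(t) = 8e^(-4t)sin(t) + 2e^(-4t)cos(t), y(t) = 26e^(-4t)sin(t) - 2e^(-4t)cos(t)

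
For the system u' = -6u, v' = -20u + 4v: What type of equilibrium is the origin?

saddle

A = [[-6,0],[-20,4]]; det(A-λI) = λ^2 + 2λ - 24.
λ = 4, -6: opposite signs.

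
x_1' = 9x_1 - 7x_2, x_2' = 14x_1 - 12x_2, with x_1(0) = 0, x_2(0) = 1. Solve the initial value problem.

x_1(t) = -e^(2t) + e^(-5t), x_2(t) = -e^(2t) + 2e^(-5t)

Coefficient matrix A = [[9, -7], [14, -12]].
Characteristic polynomial det(A - λI) = λ^2 + 3λ - 10 = 0.
Eigenvalues λ = -5, 2.
For λ=-5: (A-λI) row 1 is [14, -7], so an eigenvector is (-1, -2).
For λ=2: (A-λI) row 1 is [7, -7], so an eigenvector is (-1, -1).
General solution: c_1e^(-5t)(-1,-2) + c_2e^(2t)(-1,-1).
Applying x_1(0)=0, x_2(0)=1 gives c_1=-1, c_2=1.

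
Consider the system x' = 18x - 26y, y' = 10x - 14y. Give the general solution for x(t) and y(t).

Coefficient matrix A = [[18, -26], [10, -14]].
Characteristic polynomial det(A - λI) = λ^2 - 4λ + 8 = 0.
Eigenvalues λ = 2 ± 2i (complex conjugate pair).
For λ=2+2i: an eigenvector is (-3,-2) - i(2,1) = (-3 - 2i, -2 - i).
A real fundamental pair from Re and Im of e^((2+2i)t)v: X_1 = e^(2t)(cos(2t)·(-3,-2) + sin(2t)·(2,1)), X_2 = e^(2t)(sin(2t)·(-3,-2) - cos(2t)·(2,1)).
General solution: c_1X_1 + c_2X_2.

x(t) = 2c_1e^(2t)sin(2t) - 3c_1e^(2t)cos(2t) - 3c_2e^(2t)sin(2t) - 2c_2e^(2t)cos(2t), y(t) = c_1e^(2t)sin(2t) - 2c_1e^(2t)cos(2t) - 2c_2e^(2t)sin(2t) - c_2e^(2t)cos(2t)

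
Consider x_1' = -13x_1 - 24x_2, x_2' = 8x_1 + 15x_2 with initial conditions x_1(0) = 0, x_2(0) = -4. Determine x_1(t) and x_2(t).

x_1(t) = 24e^(3t) - 24e^(-t), x_2(t) = -16e^(3t) + 12e^(-t)

Coefficient matrix A = [[-13, -24], [8, 15]].
Characteristic polynomial det(A - λI) = λ^2 - 2λ - 3 = 0.
Eigenvalues λ = -1, 3.
For λ=-1: (A-λI) row 1 is [-12, -24], so an eigenvector is (-2, 1).
For λ=3: (A-λI) row 1 is [-16, -24], so an eigenvector is (-3, 2).
General solution: K_1e^(-t)(-2,1) + K_2e^(3t)(-3,2).
Applying x_1(0)=0, x_2(0)=-4 gives K_1=12, K_2=-8.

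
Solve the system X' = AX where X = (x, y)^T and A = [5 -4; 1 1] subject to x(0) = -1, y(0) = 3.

Coefficient matrix A = [[5, -4], [1, 1]].
Characteristic polynomial det(A - λI) = λ^2 - 6λ + 9 = 0.
Single eigenvalue λ = 3 with algebraic multiplicity 2.
Eigenvector v = (2,1); generalized eigenvector w with (A-λI)w=v is (3,1).
General solution: e^(3t)[c_1·v + c_2·(t·v + w)].
Applying x(0)=-1, y(0)=3 gives c_1=10, c_2=-7.

x(t) = -14te^(3t) - e^(3t), y(t) = -7te^(3t) + 3e^(3t)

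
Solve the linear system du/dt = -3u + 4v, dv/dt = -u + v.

Coefficient matrix A = [[-3, 4], [-1, 1]].
Characteristic polynomial det(A - λI) = λ^2 + 2λ + 1 = 0.
Single eigenvalue λ = -1 with algebraic multiplicity 2.
Eigenvector v = (-2,-1); generalized eigenvector w with (A-λI)w=v is (-3,-2).
General solution: e^(-t)[c_1·v + c_2·(t·v + w)].

u(t) = -2c_1e^(-t) - 2c_2te^(-t) - 3c_2e^(-t), v(t) = -c_1e^(-t) - c_2te^(-t) - 2c_2e^(-t)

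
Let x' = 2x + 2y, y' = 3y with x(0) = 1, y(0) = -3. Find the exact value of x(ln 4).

A = [[2,2],[0,3]]; eigenvalues λ = 3, 2.
Eigenvectors: (2,1) for λ=3, (1,0) for λ=2.
From the initial condition, c_1 = -3, c_2 = 7.
x(ln 4) = (-3)(4^3)(2) + (7)(4^2)(1) = -272.

-272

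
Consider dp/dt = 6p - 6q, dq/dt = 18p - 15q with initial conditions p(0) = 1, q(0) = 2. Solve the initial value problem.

p(t) = e^(-6t), q(t) = 2e^(-6t)

Coefficient matrix A = [[6, -6], [18, -15]].
Characteristic polynomial det(A - λI) = λ^2 + 9λ + 18 = 0.
Eigenvalues λ = -6, -3.
For λ=-6: (A-λI) row 1 is [12, -6], so an eigenvector is (-1, -2).
For λ=-3: (A-λI) row 1 is [9, -6], so an eigenvector is (2, 3).
General solution: C_1e^(-6t)(-1,-2) + C_2e^(-3t)(2,3).
Applying p(0)=1, q(0)=2 gives C_1=-1, C_2=0.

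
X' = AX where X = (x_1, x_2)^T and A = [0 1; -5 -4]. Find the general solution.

x_1(t) = -K_1e^(-2t)sin(t) + K_2e^(-2t)cos(t), x_2(t) = 2K_1e^(-2t)sin(t) - K_1e^(-2t)cos(t) - K_2e^(-2t)sin(t) - 2K_2e^(-2t)cos(t)

Coefficient matrix A = [[0, 1], [-5, -4]].
Characteristic polynomial det(A - λI) = λ^2 + 4λ + 5 = 0.
Eigenvalues λ = -2 ± i (complex conjugate pair).
For λ=-2+i: an eigenvector is (0,-1) - i(-1,2) = (0 + i, -1 - 2i).
A real fundamental pair from Re and Im of e^((-2+i)t)v: X_1 = e^(-2t)(cos(t)·(0,-1) + sin(t)·(-1,2)), X_2 = e^(-2t)(sin(t)·(0,-1) - cos(t)·(-1,2)).
General solution: K_1X_1 + K_2X_2.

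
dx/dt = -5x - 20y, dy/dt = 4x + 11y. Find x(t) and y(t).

Coefficient matrix A = [[-5, -20], [4, 11]].
Characteristic polynomial det(A - λI) = λ^2 - 6λ + 25 = 0.
Eigenvalues λ = 3 ± 4i (complex conjugate pair).
For λ=3+4i: an eigenvector is (1,0) - i(-2,1) = (1 + 2i, 0 - i).
A real fundamental pair from Re and Im of e^((3+4i)t)v: X_1 = e^(3t)(cos(4t)·(1,0) + sin(4t)·(-2,1)), X_2 = e^(3t)(sin(4t)·(1,0) - cos(4t)·(-2,1)).
General solution: K_1X_1 + K_2X_2.

x(t) = -2K_1e^(3t)sin(4t) + K_1e^(3t)cos(4t) + K_2e^(3t)sin(4t) + 2K_2e^(3t)cos(4t), y(t) = K_1e^(3t)sin(4t) - K_2e^(3t)cos(4t)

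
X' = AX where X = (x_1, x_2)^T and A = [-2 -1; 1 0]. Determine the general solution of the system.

Coefficient matrix A = [[-2, -1], [1, 0]].
Characteristic polynomial det(A - λI) = λ^2 + 2λ + 1 = 0.
Single eigenvalue λ = -1 with algebraic multiplicity 2.
Eigenvector v = (1,-1); generalized eigenvector w with (A-λI)w=v is (-3,2).
General solution: e^(-t)[C_1·v + C_2·(t·v + w)].

x_1(t) = C_1e^(-t) + C_2te^(-t) - 3C_2e^(-t), x_2(t) = -C_1e^(-t) - C_2te^(-t) + 2C_2e^(-t)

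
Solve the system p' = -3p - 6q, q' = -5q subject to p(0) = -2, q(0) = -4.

Coefficient matrix A = [[-3, -6], [0, -5]].
Characteristic polynomial det(A - λI) = λ^2 + 8λ + 15 = 0.
Eigenvalues λ = -3, -5.
For λ=-3: (A-λI) row 1 is [0, -6], so an eigenvector is (-1, 0).
For λ=-5: (A-λI) row 1 is [2, -6], so an eigenvector is (-3, -1).
General solution: C_1e^(-3t)(-1,0) + C_2e^(-5t)(-3,-1).
Applying p(0)=-2, q(0)=-4 gives C_1=-10, C_2=4.

p(t) = 10e^(-3t) - 12e^(-5t), q(t) = -4e^(-5t)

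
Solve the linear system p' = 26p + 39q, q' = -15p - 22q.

Coefficient matrix A = [[26, 39], [-15, -22]].
Characteristic polynomial det(A - λI) = λ^2 - 4λ + 13 = 0.
Eigenvalues λ = 2 ± 3i (complex conjugate pair).
For λ=2+3i: an eigenvector is (3,-2) - i(-2,1) = (3 + 2i, -2 - i).
A real fundamental pair from Re and Im of e^((2+3i)t)v: X_1 = e^(2t)(cos(3t)·(3,-2) + sin(3t)·(-2,1)), X_2 = e^(2t)(sin(3t)·(3,-2) - cos(3t)·(-2,1)).
General solution: c_1X_1 + c_2X_2.

p(t) = -2c_1e^(2t)sin(3t) + 3c_1e^(2t)cos(3t) + 3c_2e^(2t)sin(3t) + 2c_2e^(2t)cos(3t), q(t) = c_1e^(2t)sin(3t) - 2c_1e^(2t)cos(3t) - 2c_2e^(2t)sin(3t) - c_2e^(2t)cos(3t)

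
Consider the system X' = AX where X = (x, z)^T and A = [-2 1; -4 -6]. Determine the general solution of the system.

x(t) = C_1e^(-4t) + C_2te^(-4t) - C_2e^(-4t), z(t) = -2C_1e^(-4t) - 2C_2te^(-4t) + 3C_2e^(-4t)

Coefficient matrix A = [[-2, 1], [-4, -6]].
Characteristic polynomial det(A - λI) = λ^2 + 8λ + 16 = 0.
Single eigenvalue λ = -4 with algebraic multiplicity 2.
Eigenvector v = (1,-2); generalized eigenvector w with (A-λI)w=v is (-1,3).
General solution: e^(-4t)[C_1·v + C_2·(t·v + w)].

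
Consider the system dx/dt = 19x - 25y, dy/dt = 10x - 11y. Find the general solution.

x(t) = -K_1e^(4t)sin(5t) - 2K_1e^(4t)cos(5t) - 2K_2e^(4t)sin(5t) + K_2e^(4t)cos(5t), y(t) = -K_1e^(4t)sin(5t) - K_1e^(4t)cos(5t) - K_2e^(4t)sin(5t) + K_2e^(4t)cos(5t)

Coefficient matrix A = [[19, -25], [10, -11]].
Characteristic polynomial det(A - λI) = λ^2 - 8λ + 41 = 0.
Eigenvalues λ = 4 ± 5i (complex conjugate pair).
For λ=4+5i: an eigenvector is (-2,-1) - i(-1,-1) = (-2 + i, -1 + i).
A real fundamental pair from Re and Im of e^((4+5i)t)v: X_1 = e^(4t)(cos(5t)·(-2,-1) + sin(5t)·(-1,-1)), X_2 = e^(4t)(sin(5t)·(-2,-1) - cos(5t)·(-1,-1)).
General solution: K_1X_1 + K_2X_2.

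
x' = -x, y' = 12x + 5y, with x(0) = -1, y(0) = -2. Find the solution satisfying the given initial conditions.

x(t) = -e^(-t), y(t) = -4e^(5t) + 2e^(-t)

Coefficient matrix A = [[-1, 0], [12, 5]].
Characteristic polynomial det(A - λI) = λ^2 - 4λ - 5 = 0.
Eigenvalues λ = -1, 5.
For λ=-1: (A-λI) row 2 is [12, 6], so an eigenvector is (-1, 2).
For λ=5: (A-λI) row 1 is [-6, 0], so an eigenvector is (0, 1).
General solution: c_1e^(-t)(-1,2) + c_2e^(5t)(0,1).
Applying x(0)=-1, y(0)=-2 gives c_1=1, c_2=-4.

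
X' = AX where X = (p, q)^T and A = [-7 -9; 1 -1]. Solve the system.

p(t) = 3c_1e^(-4t) + 3c_2te^(-4t) - c_2e^(-4t), q(t) = -c_1e^(-4t) - c_2te^(-4t)

Coefficient matrix A = [[-7, -9], [1, -1]].
Characteristic polynomial det(A - λI) = λ^2 + 8λ + 16 = 0.
Single eigenvalue λ = -4 with algebraic multiplicity 2.
Eigenvector v = (3,-1); generalized eigenvector w with (A-λI)w=v is (-1,0).
General solution: e^(-4t)[c_1·v + c_2·(t·v + w)].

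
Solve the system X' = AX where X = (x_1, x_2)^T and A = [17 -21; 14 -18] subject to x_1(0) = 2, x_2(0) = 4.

x_1(t) = -6e^(3t) + 8e^(-4t), x_2(t) = -4e^(3t) + 8e^(-4t)

Coefficient matrix A = [[17, -21], [14, -18]].
Characteristic polynomial det(A - λI) = λ^2 + λ - 12 = 0.
Eigenvalues λ = 3, -4.
For λ=3: (A-λI) row 1 is [14, -21], so an eigenvector is (-3, -2).
For λ=-4: (A-λI) row 1 is [21, -21], so an eigenvector is (1, 1).
General solution: K_1e^(3t)(-3,-2) + K_2e^(-4t)(1,1).
Applying x_1(0)=2, x_2(0)=4 gives K_1=2, K_2=8.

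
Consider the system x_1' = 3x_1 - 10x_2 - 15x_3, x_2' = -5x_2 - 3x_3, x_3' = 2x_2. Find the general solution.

Coefficient matrix A = [[3, -10, -15], [0, -5, -3], [0, 2, 0]].
det(A - λI) = 0 gives eigenvalues λ = 3, -2, -3.
For λ=3: eigenvector (1,0,0).
For λ=-2: eigenvector (1,-1,1).
For λ=-3: eigenvector (0,3,-2).
General solution: c_1e^(3t)(1,0,0) + c_2e^(-2t)(1,-1,1) + c_3e^(-3t)(0,3,-2).

x_1(t) = c_1e^(3t) + c_2e^(-2t), x_2(t) = -c_2e^(-2t) + 3c_3e^(-3t), x_3(t) = c_2e^(-2t) - 2c_3e^(-3t)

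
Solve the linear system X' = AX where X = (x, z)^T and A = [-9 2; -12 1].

x(t) = c_1e^(-5t) - c_2e^(-3t), z(t) = 2c_1e^(-5t) - 3c_2e^(-3t)

Coefficient matrix A = [[-9, 2], [-12, 1]].
Characteristic polynomial det(A - λI) = λ^2 + 8λ + 15 = 0.
Eigenvalues λ = -5, -3.
For λ=-5: (A-λI) row 1 is [-4, 2], so an eigenvector is (1, 2).
For λ=-3: (A-λI) row 1 is [-6, 2], so an eigenvector is (-1, -3).
General solution: c_1e^(-5t)(1,2) + c_2e^(-3t)(-1,-3).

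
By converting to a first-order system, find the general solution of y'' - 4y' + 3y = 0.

y(t) = K_1e^(3t) + K_2e^(t)

Let x_1 = y, x_2 = y'. Then x_1' = x_2 and x_2' = -3x_1 + 4x_2.
A = [[0,1],[-3,4]]; det(A-λI) = λ^2 - 4λ + 3.
Eigenvalues λ = 3, 1 with eigenvectors (1,3), (1,1).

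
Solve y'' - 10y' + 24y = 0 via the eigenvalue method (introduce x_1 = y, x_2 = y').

y(t) = C_1e^(6t) + C_2e^(4t)

Let x_1 = y, x_2 = y'. Then x_1' = x_2 and x_2' = -24x_1 + 10x_2.
A = [[0,1],[-24,10]]; det(A-λI) = λ^2 - 10λ + 24.
Eigenvalues λ = 6, 4 with eigenvectors (1,6), (1,4).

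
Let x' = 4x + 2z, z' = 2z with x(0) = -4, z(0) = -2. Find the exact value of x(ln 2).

-88

A = [[4,2],[0,2]]; eigenvalues λ = 4, 2.
Eigenvectors: (-1,0) for λ=4, (-1,1) for λ=2.
From the initial condition, c_1 = 6, c_2 = -2.
x(ln 2) = (6)(2^4)(-1) + (-2)(2^2)(-1) = -88.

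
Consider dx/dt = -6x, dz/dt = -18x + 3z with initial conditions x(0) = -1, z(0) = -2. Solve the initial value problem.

Coefficient matrix A = [[-6, 0], [-18, 3]].
Characteristic polynomial det(A - λI) = λ^2 + 3λ - 18 = 0.
Eigenvalues λ = -6, 3.
For λ=-6: (A-λI) row 2 is [-18, 9], so an eigenvector is (-1, -2).
For λ=3: (A-λI) row 1 is [-9, 0], so an eigenvector is (0, 1).
General solution: c_1e^(-6t)(-1,-2) + c_2e^(3t)(0,1).
Applying x(0)=-1, z(0)=-2 gives c_1=1, c_2=0.

x(t) = -e^(-6t), z(t) = -2e^(-6t)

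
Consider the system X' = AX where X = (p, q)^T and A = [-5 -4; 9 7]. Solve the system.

Coefficient matrix A = [[-5, -4], [9, 7]].
Characteristic polynomial det(A - λI) = λ^2 - 2λ + 1 = 0.
Single eigenvalue λ = 1 with algebraic multiplicity 2.
Eigenvector v = (-2,3); generalized eigenvector w with (A-λI)w=v is (-1,2).
General solution: e^(t)[c_1·v + c_2·(t·v + w)].

p(t) = -2c_1e^(t) - 2c_2te^(t) - c_2e^(t), q(t) = 3c_1e^(t) + 3c_2te^(t) + 2c_2e^(t)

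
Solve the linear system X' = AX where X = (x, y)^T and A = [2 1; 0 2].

Coefficient matrix A = [[2, 1], [0, 2]].
Characteristic polynomial det(A - λI) = λ^2 - 4λ + 4 = 0.
Single eigenvalue λ = 2 with algebraic multiplicity 2.
Eigenvector v = (1,0); generalized eigenvector w with (A-λI)w=v is (-2,1).
General solution: e^(2t)[C_1·v + C_2·(t·v + w)].

x(t) = C_1e^(2t) + C_2te^(2t) - 2C_2e^(2t), y(t) = C_2e^(2t)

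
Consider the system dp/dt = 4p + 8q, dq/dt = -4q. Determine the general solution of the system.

Coefficient matrix A = [[4, 8], [0, -4]].
Characteristic polynomial det(A - λI) = λ^2 - 16 = 0.
Eigenvalues λ = -4, 4.
For λ=-4: (A-λI) row 1 is [8, 8], so an eigenvector is (1, -1).
For λ=4: (A-λI) row 1 is [0, 8], so an eigenvector is (1, 0).
General solution: c_1e^(-4t)(1,-1) + c_2e^(4t)(1,0).

p(t) = c_1e^(-4t) + c_2e^(4t), q(t) = -c_1e^(-4t)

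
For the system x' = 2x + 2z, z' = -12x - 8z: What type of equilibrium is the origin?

stable node

A = [[2,2],[-12,-8]]; det(A-λI) = λ^2 + 6λ + 8.
λ = -2, -4: both negative.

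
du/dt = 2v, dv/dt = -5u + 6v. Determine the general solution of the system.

u(t) = -c_1e^(3t)sin(t) + c_1e^(3t)cos(t) + c_2e^(3t)sin(t) + c_2e^(3t)cos(t), v(t) = -2c_1e^(3t)sin(t) + c_1e^(3t)cos(t) + c_2e^(3t)sin(t) + 2c_2e^(3t)cos(t)

Coefficient matrix A = [[0, 2], [-5, 6]].
Characteristic polynomial det(A - λI) = λ^2 - 6λ + 10 = 0.
Eigenvalues λ = 3 ± i (complex conjugate pair).
For λ=3+i: an eigenvector is (1,1) - i(-1,-2) = (1 + i, 1 + 2i).
A real fundamental pair from Re and Im of e^((3+i)t)v: X_1 = e^(3t)(cos(t)·(1,1) + sin(t)·(-1,-2)), X_2 = e^(3t)(sin(t)·(1,1) - cos(t)·(-1,-2)).
General solution: c_1X_1 + c_2X_2.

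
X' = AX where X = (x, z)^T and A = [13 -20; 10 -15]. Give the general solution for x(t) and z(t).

x(t) = -C_1e^(-t)sin(2t) - 3C_1e^(-t)cos(2t) - 3C_2e^(-t)sin(2t) + C_2e^(-t)cos(2t), z(t) = -C_1e^(-t)sin(2t) - 2C_1e^(-t)cos(2t) - 2C_2e^(-t)sin(2t) + C_2e^(-t)cos(2t)

Coefficient matrix A = [[13, -20], [10, -15]].
Characteristic polynomial det(A - λI) = λ^2 + 2λ + 5 = 0.
Eigenvalues λ = -1 ± 2i (complex conjugate pair).
For λ=-1+2i: an eigenvector is (-3,-2) - i(-1,-1) = (-3 + i, -2 + i).
A real fundamental pair from Re and Im of e^((-1+2i)t)v: X_1 = e^(-t)(cos(2t)·(-3,-2) + sin(2t)·(-1,-1)), X_2 = e^(-t)(sin(2t)·(-3,-2) - cos(2t)·(-1,-1)).
General solution: C_1X_1 + C_2X_2.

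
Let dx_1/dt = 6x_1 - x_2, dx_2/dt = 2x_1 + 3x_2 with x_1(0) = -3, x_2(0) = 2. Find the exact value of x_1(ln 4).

A = [[6,-1],[2,3]]; eigenvalues λ = 4, 5.
Eigenvectors: (-1,-2) for λ=4, (-1,-1) for λ=5.
From the initial condition, c_1 = -5, c_2 = 8.
x_1(ln 4) = (-5)(4^4)(-1) + (8)(4^5)(-1) = -6912.

-6912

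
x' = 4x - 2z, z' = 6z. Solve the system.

x(t) = C_1e^(6t) - C_2e^(4t), z(t) = -C_1e^(6t)

Coefficient matrix A = [[4, -2], [0, 6]].
Characteristic polynomial det(A - λI) = λ^2 - 10λ + 24 = 0.
Eigenvalues λ = 6, 4.
For λ=6: (A-λI) row 1 is [-2, -2], so an eigenvector is (1, -1).
For λ=4: (A-λI) row 1 is [0, -2], so an eigenvector is (-1, 0).
General solution: C_1e^(6t)(1,-1) + C_2e^(4t)(-1,0).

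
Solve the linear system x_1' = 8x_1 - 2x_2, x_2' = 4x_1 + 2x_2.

x_1(t) = c_1e^(6t) + c_2e^(4t), x_2(t) = c_1e^(6t) + 2c_2e^(4t)

Coefficient matrix A = [[8, -2], [4, 2]].
Characteristic polynomial det(A - λI) = λ^2 - 10λ + 24 = 0.
Eigenvalues λ = 6, 4.
For λ=6: (A-λI) row 1 is [2, -2], so an eigenvector is (1, 1).
For λ=4: (A-λI) row 1 is [4, -2], so an eigenvector is (1, 2).
General solution: c_1e^(6t)(1,1) + c_2e^(4t)(1,2).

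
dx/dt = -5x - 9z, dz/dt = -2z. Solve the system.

x(t) = 3c_1e^(-2t) - c_2e^(-5t), z(t) = -c_1e^(-2t)

Coefficient matrix A = [[-5, -9], [0, -2]].
Characteristic polynomial det(A - λI) = λ^2 + 7λ + 10 = 0.
Eigenvalues λ = -2, -5.
For λ=-2: (A-λI) row 1 is [-3, -9], so an eigenvector is (3, -1).
For λ=-5: (A-λI) row 1 is [0, -9], so an eigenvector is (-1, 0).
General solution: c_1e^(-2t)(3,-1) + c_2e^(-5t)(-1,0).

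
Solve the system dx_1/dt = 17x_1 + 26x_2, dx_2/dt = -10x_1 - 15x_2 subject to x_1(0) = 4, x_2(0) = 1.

Coefficient matrix A = [[17, 26], [-10, -15]].
Characteristic polynomial det(A - λI) = λ^2 - 2λ + 5 = 0.
Eigenvalues λ = 1 ± 2i (complex conjugate pair).
For λ=1+2i: an eigenvector is (2,-1) - i(3,-2) = (2 - 3i, -1 + 2i).
A real fundamental pair from Re and Im of e^((1+2i)t)v: X_1 = e^(t)(cos(2t)·(2,-1) + sin(2t)·(3,-2)), X_2 = e^(t)(sin(2t)·(2,-1) - cos(2t)·(3,-2)).
General solution: C_1X_1 + C_2X_2.
Applying x_1(0)=4, x_2(0)=1 gives C_1=11, C_2=6.

x_1(t) = 45e^(t)sin(2t) + 4e^(t)cos(2t), x_2(t) = -28e^(t)sin(2t) + e^(t)cos(2t)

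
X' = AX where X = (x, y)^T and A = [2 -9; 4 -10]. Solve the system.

Coefficient matrix A = [[2, -9], [4, -10]].
Characteristic polynomial det(A - λI) = λ^2 + 8λ + 16 = 0.
Single eigenvalue λ = -4 with algebraic multiplicity 2.
Eigenvector v = (3,2); generalized eigenvector w with (A-λI)w=v is (2,1).
General solution: e^(-4t)[K_1·v + K_2·(t·v + w)].

x(t) = 3K_1e^(-4t) + 3K_2te^(-4t) + 2K_2e^(-4t), y(t) = 2K_1e^(-4t) + 2K_2te^(-4t) + K_2e^(-4t)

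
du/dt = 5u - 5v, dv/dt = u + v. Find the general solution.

Coefficient matrix A = [[5, -5], [1, 1]].
Characteristic polynomial det(A - λI) = λ^2 - 6λ + 10 = 0.
Eigenvalues λ = 3 ± i (complex conjugate pair).
For λ=3+i: an eigenvector is (-1,0) - i(-2,-1) = (-1 + 2i, 0 + i).
A real fundamental pair from Re and Im of e^((3+i)t)v: X_1 = e^(3t)(cos(t)·(-1,0) + sin(t)·(-2,-1)), X_2 = e^(3t)(sin(t)·(-1,0) - cos(t)·(-2,-1)).
General solution: c_1X_1 + c_2X_2.

u(t) = -2c_1e^(3t)sin(t) - c_1e^(3t)cos(t) - c_2e^(3t)sin(t) + 2c_2e^(3t)cos(t), v(t) = -c_1e^(3t)sin(t) + c_2e^(3t)cos(t)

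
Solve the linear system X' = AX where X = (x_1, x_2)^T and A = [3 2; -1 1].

x_1(t) = c_1e^(2t)sin(t) + c_1e^(2t)cos(t) + c_2e^(2t)sin(t) - c_2e^(2t)cos(t), x_2(t) = -c_1e^(2t)sin(t) + c_2e^(2t)cos(t)

Coefficient matrix A = [[3, 2], [-1, 1]].
Characteristic polynomial det(A - λI) = λ^2 - 4λ + 5 = 0.
Eigenvalues λ = 2 ± i (complex conjugate pair).
For λ=2+i: an eigenvector is (1,0) - i(1,-1) = (1 - i, 0 + i).
A real fundamental pair from Re and Im of e^((2+i)t)v: X_1 = e^(2t)(cos(t)·(1,0) + sin(t)·(1,-1)), X_2 = e^(2t)(sin(t)·(1,0) - cos(t)·(1,-1)).
General solution: c_1X_1 + c_2X_2.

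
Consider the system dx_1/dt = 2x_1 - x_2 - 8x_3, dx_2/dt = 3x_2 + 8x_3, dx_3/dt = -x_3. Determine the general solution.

Coefficient matrix A = [[2, -1, -8], [0, 3, 8], [0, 0, -1]].
det(A - λI) = 0 gives eigenvalues λ = 2, 3, -1.
For λ=2: eigenvector (1,0,0).
For λ=3: eigenvector (-1,1,0).
For λ=-1: eigenvector (2,-2,1).
General solution: C_1e^(2t)(1,0,0) + C_2e^(3t)(-1,1,0) + C_3e^(-t)(2,-2,1).

x_1(t) = C_1e^(2t) - C_2e^(3t) + 2C_3e^(-t), x_2(t) = C_2e^(3t) - 2C_3e^(-t), x_3(t) = C_3e^(-t)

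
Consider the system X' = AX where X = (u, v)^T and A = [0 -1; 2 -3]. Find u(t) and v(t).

Coefficient matrix A = [[0, -1], [2, -3]].
Characteristic polynomial det(A - λI) = λ^2 + 3λ + 2 = 0.
Eigenvalues λ = -2, -1.
For λ=-2: (A-λI) row 1 is [2, -1], so an eigenvector is (-1, -2).
For λ=-1: (A-λI) row 1 is [1, -1], so an eigenvector is (-1, -1).
General solution: c_1e^(-2t)(-1,-2) + c_2e^(-t)(-1,-1).

u(t) = -c_1e^(-2t) - c_2e^(-t), v(t) = -2c_1e^(-2t) - c_2e^(-t)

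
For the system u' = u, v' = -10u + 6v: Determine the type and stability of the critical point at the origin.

unstable node

A = [[1,0],[-10,6]]; det(A-λI) = λ^2 - 7λ + 6.
λ = 6, 1: both positive.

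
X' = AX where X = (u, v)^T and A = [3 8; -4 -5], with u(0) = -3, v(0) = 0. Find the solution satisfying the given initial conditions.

Coefficient matrix A = [[3, 8], [-4, -5]].
Characteristic polynomial det(A - λI) = λ^2 + 2λ + 17 = 0.
Eigenvalues λ = -1 ± 4i (complex conjugate pair).
For λ=-1+4i: an eigenvector is (1,-1) - i(-1,0) = (1 + i, -1).
A real fundamental pair from Re and Im of e^((-1+4i)t)v: X_1 = e^(-t)(cos(4t)·(1,-1) + sin(4t)·(-1,0)), X_2 = e^(-t)(sin(4t)·(1,-1) - cos(4t)·(-1,0)).
General solution: c_1X_1 + c_2X_2.
Applying u(0)=-3, v(0)=0 gives c_1=0, c_2=-3.

u(t) = -3e^(-t)sin(4t) - 3e^(-t)cos(4t), v(t) = 3e^(-t)sin(4t)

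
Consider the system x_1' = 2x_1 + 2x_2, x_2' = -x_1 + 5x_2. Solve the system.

Coefficient matrix A = [[2, 2], [-1, 5]].
Characteristic polynomial det(A - λI) = λ^2 - 7λ + 12 = 0.
Eigenvalues λ = 4, 3.
For λ=4: (A-λI) row 1 is [-2, 2], so an eigenvector is (1, 1).
For λ=3: (A-λI) row 1 is [-1, 2], so an eigenvector is (-2, -1).
General solution: K_1e^(4t)(1,1) + K_2e^(3t)(-2,-1).

x_1(t) = K_1e^(4t) - 2K_2e^(3t), x_2(t) = K_1e^(4t) - K_2e^(3t)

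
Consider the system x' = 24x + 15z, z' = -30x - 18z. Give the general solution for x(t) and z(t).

Coefficient matrix A = [[24, 15], [-30, -18]].
Characteristic polynomial det(A - λI) = λ^2 - 6λ + 18 = 0.
Eigenvalues λ = 3 ± 3i (complex conjugate pair).
For λ=3+3i: an eigenvector is (2,-3) - i(-1,1) = (2 + i, -3 - i).
A real fundamental pair from Re and Im of e^((3+3i)t)v: X_1 = e^(3t)(cos(3t)·(2,-3) + sin(3t)·(-1,1)), X_2 = e^(3t)(sin(3t)·(2,-3) - cos(3t)·(-1,1)).
General solution: K_1X_1 + K_2X_2.

x(t) = -K_1e^(3t)sin(3t) + 2K_1e^(3t)cos(3t) + 2K_2e^(3t)sin(3t) + K_2e^(3t)cos(3t), z(t) = K_1e^(3t)sin(3t) - 3K_1e^(3t)cos(3t) - 3K_2e^(3t)sin(3t) - K_2e^(3t)cos(3t)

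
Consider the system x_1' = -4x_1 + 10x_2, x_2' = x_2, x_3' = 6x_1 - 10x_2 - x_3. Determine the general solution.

x_1(t) = K_1e^(-4t) + 2K_3e^(t), x_2(t) = K_3e^(t), x_3(t) = -2K_1e^(-4t) + K_2e^(-t) + K_3e^(t)

Coefficient matrix A = [[-4, 10, 0], [0, 1, 0], [6, -10, -1]].
det(A - λI) = 0 gives eigenvalues λ = -4, -1, 1.
For λ=-4: eigenvector (1,0,-2).
For λ=-1: eigenvector (0,0,1).
For λ=1: eigenvector (2,1,1).
General solution: K_1e^(-4t)(1,0,-2) + K_2e^(-t)(0,0,1) + K_3e^(t)(2,1,1).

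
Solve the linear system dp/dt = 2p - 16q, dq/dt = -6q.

Coefficient matrix A = [[2, -16], [0, -6]].
Characteristic polynomial det(A - λI) = λ^2 + 4λ - 12 = 0.
Eigenvalues λ = -6, 2.
For λ=-6: (A-λI) row 1 is [8, -16], so an eigenvector is (-2, -1).
For λ=2: (A-λI) row 1 is [0, -16], so an eigenvector is (-1, 0).
General solution: C_1e^(-6t)(-2,-1) + C_2e^(2t)(-1,0).

p(t) = -2C_1e^(-6t) - C_2e^(2t), q(t) = -C_1e^(-6t)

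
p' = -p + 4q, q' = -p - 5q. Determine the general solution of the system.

Coefficient matrix A = [[-1, 4], [-1, -5]].
Characteristic polynomial det(A - λI) = λ^2 + 6λ + 9 = 0.
Single eigenvalue λ = -3 with algebraic multiplicity 2.
Eigenvector v = (-2,1); generalized eigenvector w with (A-λI)w=v is (1,-1).
General solution: e^(-3t)[C_1·v + C_2·(t·v + w)].

p(t) = -2C_1e^(-3t) - 2C_2te^(-3t) + C_2e^(-3t), q(t) = C_1e^(-3t) + C_2te^(-3t) - C_2e^(-3t)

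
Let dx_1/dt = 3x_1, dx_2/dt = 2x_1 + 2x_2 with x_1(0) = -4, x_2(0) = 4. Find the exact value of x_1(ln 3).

-108

A = [[3,0],[2,2]]; eigenvalues λ = 2, 3.
Eigenvectors: (0,-1) for λ=2, (-1,-2) for λ=3.
From the initial condition, c_1 = -12, c_2 = 4.
x_1(ln 3) = (-12)(3^2)(0) + (4)(3^3)(-1) = -108.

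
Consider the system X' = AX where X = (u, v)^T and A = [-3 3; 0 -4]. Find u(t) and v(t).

u(t) = C_1e^(-3t) + 3C_2e^(-4t), v(t) = -C_2e^(-4t)

Coefficient matrix A = [[-3, 3], [0, -4]].
Characteristic polynomial det(A - λI) = λ^2 + 7λ + 12 = 0.
Eigenvalues λ = -3, -4.
For λ=-3: (A-λI) row 1 is [0, 3], so an eigenvector is (1, 0).
For λ=-4: (A-λI) row 1 is [1, 3], so an eigenvector is (3, -1).
General solution: C_1e^(-3t)(1,0) + C_2e^(-4t)(3,-1).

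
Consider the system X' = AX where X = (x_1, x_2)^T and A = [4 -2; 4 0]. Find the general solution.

x_1(t) = -K_1e^(2t)sin(2t) + K_2e^(2t)cos(2t), x_2(t) = -K_1e^(2t)sin(2t) + K_1e^(2t)cos(2t) + K_2e^(2t)sin(2t) + K_2e^(2t)cos(2t)

Coefficient matrix A = [[4, -2], [4, 0]].
Characteristic polynomial det(A - λI) = λ^2 - 4λ + 8 = 0.
Eigenvalues λ = 2 ± 2i (complex conjugate pair).
For λ=2+2i: an eigenvector is (0,1) - i(-1,-1) = (0 + i, 1 + i).
A real fundamental pair from Re and Im of e^((2+2i)t)v: X_1 = e^(2t)(cos(2t)·(0,1) + sin(2t)·(-1,-1)), X_2 = e^(2t)(sin(2t)·(0,1) - cos(2t)·(-1,-1)).
General solution: K_1X_1 + K_2X_2.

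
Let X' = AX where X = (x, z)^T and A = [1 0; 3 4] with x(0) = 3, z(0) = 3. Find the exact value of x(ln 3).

A = [[1,0],[3,4]]; eigenvalues λ = 1, 4.
Eigenvectors: (-1,1) for λ=1, (0,-1) for λ=4.
From the initial condition, c_1 = -3, c_2 = -6.
x(ln 3) = (-3)(3^1)(-1) + (-6)(3^4)(0) = 9.

9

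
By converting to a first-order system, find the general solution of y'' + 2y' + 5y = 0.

y(t) = K_1e^(-t)cos(2t) + K_2e^(-t)sin(2t)

Let x_1 = y, x_2 = y'. Then x_1' = x_2 and x_2' = -5x_1 - 2x_2.
A = [[0,1],[-5,-2]]; det(A-λI) = λ^2 + 2λ + 5.
Eigenvalues λ = -1 ± 2i.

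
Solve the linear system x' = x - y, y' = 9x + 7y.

x(t) = C_1e^(4t) + C_2te^(4t), y(t) = -3C_1e^(4t) - 3C_2te^(4t) - C_2e^(4t)

Coefficient matrix A = [[1, -1], [9, 7]].
Characteristic polynomial det(A - λI) = λ^2 - 8λ + 16 = 0.
Single eigenvalue λ = 4 with algebraic multiplicity 2.
Eigenvector v = (1,-3); generalized eigenvector w with (A-λI)w=v is (0,-1).
General solution: e^(4t)[C_1·v + C_2·(t·v + w)].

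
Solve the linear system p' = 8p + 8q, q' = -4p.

Coefficient matrix A = [[8, 8], [-4, 0]].
Characteristic polynomial det(A - λI) = λ^2 - 8λ + 32 = 0.
Eigenvalues λ = 4 ± 4i (complex conjugate pair).
For λ=4+4i: an eigenvector is (1,0) - i(1,-1) = (1 - i, 0 + i).
A real fundamental pair from Re and Im of e^((4+4i)t)v: X_1 = e^(4t)(cos(4t)·(1,0) + sin(4t)·(1,-1)), X_2 = e^(4t)(sin(4t)·(1,0) - cos(4t)·(1,-1)).
General solution: C_1X_1 + C_2X_2.

p(t) = C_1e^(4t)sin(4t) + C_1e^(4t)cos(4t) + C_2e^(4t)sin(4t) - C_2e^(4t)cos(4t), q(t) = -C_1e^(4t)sin(4t) + C_2e^(4t)cos(4t)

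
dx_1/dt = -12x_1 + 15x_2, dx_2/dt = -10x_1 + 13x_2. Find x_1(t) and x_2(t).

Coefficient matrix A = [[-12, 15], [-10, 13]].
Characteristic polynomial det(A - λI) = λ^2 - λ - 6 = 0.
Eigenvalues λ = 3, -2.
For λ=3: (A-λI) row 1 is [-15, 15], so an eigenvector is (1, 1).
For λ=-2: (A-λI) row 1 is [-10, 15], so an eigenvector is (3, 2).
General solution: K_1e^(3t)(1,1) + K_2e^(-2t)(3,2).

x_1(t) = K_1e^(3t) + 3K_2e^(-2t), x_2(t) = K_1e^(3t) + 2K_2e^(-2t)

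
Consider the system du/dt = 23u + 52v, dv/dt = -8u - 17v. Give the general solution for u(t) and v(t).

Coefficient matrix A = [[23, 52], [-8, -17]].
Characteristic polynomial det(A - λI) = λ^2 - 6λ + 25 = 0.
Eigenvalues λ = 3 ± 4i (complex conjugate pair).
For λ=3+4i: an eigenvector is (-3,1) - i(-2,1) = (-3 + 2i, 1 - i).
A real fundamental pair from Re and Im of e^((3+4i)t)v: X_1 = e^(3t)(cos(4t)·(-3,1) + sin(4t)·(-2,1)), X_2 = e^(3t)(sin(4t)·(-3,1) - cos(4t)·(-2,1)).
General solution: C_1X_1 + C_2X_2.

u(t) = -2C_1e^(3t)sin(4t) - 3C_1e^(3t)cos(4t) - 3C_2e^(3t)sin(4t) + 2C_2e^(3t)cos(4t), v(t) = C_1e^(3t)sin(4t) + C_1e^(3t)cos(4t) + C_2e^(3t)sin(4t) - C_2e^(3t)cos(4t)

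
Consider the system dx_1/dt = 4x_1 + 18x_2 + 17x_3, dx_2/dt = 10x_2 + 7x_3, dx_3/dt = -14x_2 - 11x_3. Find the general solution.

Coefficient matrix A = [[4, 18, 17], [0, 10, 7], [0, -14, -11]].
det(A - λI) = 0 gives eigenvalues λ = 4, 3, -4.
For λ=4: eigenvector (1,0,0).
For λ=3: eigenvector (-1,1,-1).
For λ=-4: eigenvector (-2,-1,2).
General solution: c_1e^(4t)(1,0,0) + c_2e^(3t)(-1,1,-1) + c_3e^(-4t)(-2,-1,2).

x_1(t) = c_1e^(4t) - c_2e^(3t) - 2c_3e^(-4t), x_2(t) = c_2e^(3t) - c_3e^(-4t), x_3(t) = -c_2e^(3t) + 2c_3e^(-4t)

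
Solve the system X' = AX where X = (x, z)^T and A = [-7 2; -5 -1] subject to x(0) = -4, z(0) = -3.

Coefficient matrix A = [[-7, 2], [-5, -1]].
Characteristic polynomial det(A - λI) = λ^2 + 8λ + 17 = 0.
Eigenvalues λ = -4 ± i (complex conjugate pair).
For λ=-4+i: an eigenvector is (-1,-2) - i(-1,-1) = (-1 + i, -2 + i).
A real fundamental pair from Re and Im of e^((-4+i)t)v: X_1 = e^(-4t)(cos(t)·(-1,-2) + sin(t)·(-1,-1)), X_2 = e^(-4t)(sin(t)·(-1,-2) - cos(t)·(-1,-1)).
General solution: C_1X_1 + C_2X_2.
Applying x(0)=-4, z(0)=-3 gives C_1=-1, C_2=-5.

x(t) = 6e^(-4t)sin(t) - 4e^(-4t)cos(t), z(t) = 11e^(-4t)sin(t) - 3e^(-4t)cos(t)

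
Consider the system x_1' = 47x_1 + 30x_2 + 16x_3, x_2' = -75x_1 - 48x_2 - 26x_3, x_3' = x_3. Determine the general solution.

x_1(t) = -c_1e^(t) + 2c_2e^(2t) + 3c_3e^(-3t), x_2(t) = c_1e^(t) - 3c_2e^(2t) - 5c_3e^(-3t), x_3(t) = c_1e^(t)

Coefficient matrix A = [[47, 30, 16], [-75, -48, -26], [0, 0, 1]].
det(A - λI) = 0 gives eigenvalues λ = 1, 2, -3.
For λ=1: eigenvector (-1,1,1).
For λ=2: eigenvector (2,-3,0).
For λ=-3: eigenvector (3,-5,0).
General solution: c_1e^(t)(-1,1,1) + c_2e^(2t)(2,-3,0) + c_3e^(-3t)(3,-5,0).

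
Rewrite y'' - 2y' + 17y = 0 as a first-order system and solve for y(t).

Let x_1 = y, x_2 = y'. Then x_1' = x_2 and x_2' = -17x_1 + 2x_2.
A = [[0,1],[-17,2]]; det(A-λI) = λ^2 - 2λ + 17.
Eigenvalues λ = 1 ± 4i.

y(t) = C_1e^(t)cos(4t) + C_2e^(t)sin(4t)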